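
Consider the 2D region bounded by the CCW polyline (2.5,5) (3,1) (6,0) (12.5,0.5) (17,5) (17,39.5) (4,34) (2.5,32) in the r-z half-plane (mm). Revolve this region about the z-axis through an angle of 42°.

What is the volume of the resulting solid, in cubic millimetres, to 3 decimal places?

Profile (r,z), 8 vertices: (2.5,5) (3,1) (6,0) (12.5,0.5) (17,5) (17,39.5) (4,34) (2.5,32)
edge 0: (2.5,5)→(3,1)  cross = 2.5·1 − 3·5 = -12.5000; (r_i+r_j)·cross = 5.5·-12.5000 = -68.7500
edge 1: (3,1)→(6,0)  cross = 3·0 − 6·1 = -6.0000; (r_i+r_j)·cross = 9·-6.0000 = -54.0000
edge 2: (6,0)→(12.5,0.5)  cross = 6·0.5 − 12.5·0 = 3.0000; (r_i+r_j)·cross = 18.5·3.0000 = 55.5000
edge 3: (12.5,0.5)→(17,5)  cross = 12.5·5 − 17·0.5 = 54.0000; (r_i+r_j)·cross = 29.5·54.0000 = 1593.0000
edge 4: (17,5)→(17,39.5)  cross = 17·39.5 − 17·5 = 586.5000; (r_i+r_j)·cross = 34·586.5000 = 19941.0000
edge 5: (17,39.5)→(4,34)  cross = 17·34 − 4·39.5 = 420.0000; (r_i+r_j)·cross = 21·420.0000 = 8820.0000
edge 6: (4,34)→(2.5,32)  cross = 4·32 − 2.5·34 = 43.0000; (r_i+r_j)·cross = 6.5·43.0000 = 279.5000
edge 7: (2.5,32)→(2.5,5)  cross = 2.5·5 − 2.5·32 = -67.5000; (r_i+r_j)·cross = 5·-67.5000 = -337.5000
Σcross = 1020.5000 → A = |Σcross|/2 = 510.2500 mm²
Σ(r_i+r_j)·cross = 30228.7500 → first moment M = |Σ|/6 = 5038.1250
R_c = M/A = 5038.1250/510.2500 = 9.8738 mm
θ = 42° = 0.733038 rad
V = θ·R_c·A = 0.733038·9.8738·510.2500 = 3693.139 mm³

Volume = 3693.139 mm³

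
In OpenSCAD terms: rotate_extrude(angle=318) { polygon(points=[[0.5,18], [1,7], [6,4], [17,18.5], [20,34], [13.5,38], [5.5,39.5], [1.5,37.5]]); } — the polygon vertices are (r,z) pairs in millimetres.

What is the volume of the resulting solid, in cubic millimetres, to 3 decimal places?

Profile (r,z), 8 vertices: (0.5,18) (1,7) (6,4) (17,18.5) (20,34) (13.5,38) (5.5,39.5) (1.5,37.5)
edge 0: (0.5,18)→(1,7)  cross = 0.5·7 − 1·18 = -14.5000; (r_i+r_j)·cross = 1.5·-14.5000 = -21.7500
edge 1: (1,7)→(6,4)  cross = 1·4 − 6·7 = -38.0000; (r_i+r_j)·cross = 7·-38.0000 = -266.0000
edge 2: (6,4)→(17,18.5)  cross = 6·18.5 − 17·4 = 43.0000; (r_i+r_j)·cross = 23·43.0000 = 989.0000
edge 3: (17,18.5)→(20,34)  cross = 17·34 − 20·18.5 = 208.0000; (r_i+r_j)·cross = 37·208.0000 = 7696.0000
edge 4: (20,34)→(13.5,38)  cross = 20·38 − 13.5·34 = 301.0000; (r_i+r_j)·cross = 33.5·301.0000 = 10083.5000
edge 5: (13.5,38)→(5.5,39.5)  cross = 13.5·39.5 − 5.5·38 = 324.2500; (r_i+r_j)·cross = 19·324.2500 = 6160.7500
edge 6: (5.5,39.5)→(1.5,37.5)  cross = 5.5·37.5 − 1.5·39.5 = 147.0000; (r_i+r_j)·cross = 7·147.0000 = 1029.0000
edge 7: (1.5,37.5)→(0.5,18)  cross = 1.5·18 − 0.5·37.5 = 8.2500; (r_i+r_j)·cross = 2·8.2500 = 16.5000
Σcross = 979.0000 → A = |Σcross|/2 = 489.5000 mm²
Σ(r_i+r_j)·cross = 25687.0000 → first moment M = |Σ|/6 = 4281.1667
R_c = M/A = 4281.1667/489.5000 = 8.7460 mm
θ = 318° = 5.550147 rad
V = θ·R_c·A = 5.550147·8.7460·489.5000 = 23761.104 mm³

Volume = 23761.104 mm³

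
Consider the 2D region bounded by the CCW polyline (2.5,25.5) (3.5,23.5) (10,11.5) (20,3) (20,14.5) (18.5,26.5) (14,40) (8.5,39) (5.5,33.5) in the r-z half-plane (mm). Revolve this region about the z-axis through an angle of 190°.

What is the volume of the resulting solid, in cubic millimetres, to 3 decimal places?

Volume = 15767.210 mm³

Profile (r,z), 9 vertices: (2.5,25.5) (3.5,23.5) (10,11.5) (20,3) (20,14.5) (18.5,26.5) (14,40) (8.5,39) (5.5,33.5)
edge 0: (2.5,25.5)→(3.5,23.5)  cross = 2.5·23.5 − 3.5·25.5 = -30.5000; (r_i+r_j)·cross = 6·-30.5000 = -183.0000
edge 1: (3.5,23.5)→(10,11.5)  cross = 3.5·11.5 − 10·23.5 = -194.7500; (r_i+r_j)·cross = 13.5·-194.7500 = -2629.1250
edge 2: (10,11.5)→(20,3)  cross = 10·3 − 20·11.5 = -200.0000; (r_i+r_j)·cross = 30·-200.0000 = -6000.0000
edge 3: (20,3)→(20,14.5)  cross = 20·14.5 − 20·3 = 230.0000; (r_i+r_j)·cross = 40·230.0000 = 9200.0000
edge 4: (20,14.5)→(18.5,26.5)  cross = 20·26.5 − 18.5·14.5 = 261.7500; (r_i+r_j)·cross = 38.5·261.7500 = 10077.3750
edge 5: (18.5,26.5)→(14,40)  cross = 18.5·40 − 14·26.5 = 369.0000; (r_i+r_j)·cross = 32.5·369.0000 = 11992.5000
edge 6: (14,40)→(8.5,39)  cross = 14·39 − 8.5·40 = 206.0000; (r_i+r_j)·cross = 22.5·206.0000 = 4635.0000
edge 7: (8.5,39)→(5.5,33.5)  cross = 8.5·33.5 − 5.5·39 = 70.2500; (r_i+r_j)·cross = 14·70.2500 = 983.5000
edge 8: (5.5,33.5)→(2.5,25.5)  cross = 5.5·25.5 − 2.5·33.5 = 56.5000; (r_i+r_j)·cross = 8·56.5000 = 452.0000
Σcross = 768.2500 → A = |Σcross|/2 = 384.1250 mm²
Σ(r_i+r_j)·cross = 28528.2500 → first moment M = |Σ|/6 = 4754.7083
R_c = M/A = 4754.7083/384.1250 = 12.3780 mm
θ = 190° = 3.316126 rad
V = θ·R_c·A = 3.316126·12.3780·384.1250 = 15767.210 mm³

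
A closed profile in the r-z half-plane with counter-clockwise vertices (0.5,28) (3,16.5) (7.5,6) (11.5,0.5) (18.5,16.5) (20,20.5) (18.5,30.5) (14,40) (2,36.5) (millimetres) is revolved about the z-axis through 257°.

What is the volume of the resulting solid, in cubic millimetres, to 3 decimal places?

Profile (r,z), 9 vertices: (0.5,28) (3,16.5) (7.5,6) (11.5,0.5) (18.5,16.5) (20,20.5) (18.5,30.5) (14,40) (2,36.5)
edge 0: (0.5,28)→(3,16.5)  cross = 0.5·16.5 − 3·28 = -75.7500; (r_i+r_j)·cross = 3.5·-75.7500 = -265.1250
edge 1: (3,16.5)→(7.5,6)  cross = 3·6 − 7.5·16.5 = -105.7500; (r_i+r_j)·cross = 10.5·-105.7500 = -1110.3750
edge 2: (7.5,6)→(11.5,0.5)  cross = 7.5·0.5 − 11.5·6 = -65.2500; (r_i+r_j)·cross = 19·-65.2500 = -1239.7500
edge 3: (11.5,0.5)→(18.5,16.5)  cross = 11.5·16.5 − 18.5·0.5 = 180.5000; (r_i+r_j)·cross = 30·180.5000 = 5415.0000
edge 4: (18.5,16.5)→(20,20.5)  cross = 18.5·20.5 − 20·16.5 = 49.2500; (r_i+r_j)·cross = 38.5·49.2500 = 1896.1250
edge 5: (20,20.5)→(18.5,30.5)  cross = 20·30.5 − 18.5·20.5 = 230.7500; (r_i+r_j)·cross = 38.5·230.7500 = 8883.8750
edge 6: (18.5,30.5)→(14,40)  cross = 18.5·40 − 14·30.5 = 313.0000; (r_i+r_j)·cross = 32.5·313.0000 = 10172.5000
edge 7: (14,40)→(2,36.5)  cross = 14·36.5 − 2·40 = 431.0000; (r_i+r_j)·cross = 16·431.0000 = 6896.0000
edge 8: (2,36.5)→(0.5,28)  cross = 2·28 − 0.5·36.5 = 37.7500; (r_i+r_j)·cross = 2.5·37.7500 = 94.3750
Σcross = 995.5000 → A = |Σcross|/2 = 497.7500 mm²
Σ(r_i+r_j)·cross = 30742.6250 → first moment M = |Σ|/6 = 5123.7708
R_c = M/A = 5123.7708/497.7500 = 10.2939 mm
θ = 257° = 4.485496 rad
V = θ·R_c·A = 4.485496·10.2939·497.7500 = 22982.654 mm³

Volume = 22982.654 mm³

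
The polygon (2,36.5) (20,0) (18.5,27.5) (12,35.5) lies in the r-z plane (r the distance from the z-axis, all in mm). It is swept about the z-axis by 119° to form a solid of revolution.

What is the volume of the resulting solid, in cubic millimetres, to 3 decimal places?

Profile (r,z), 4 vertices: (2,36.5) (20,0) (18.5,27.5) (12,35.5)
edge 0: (2,36.5)→(20,0)  cross = 2·0 − 20·36.5 = -730.0000; (r_i+r_j)·cross = 22·-730.0000 = -16060.0000
edge 1: (20,0)→(18.5,27.5)  cross = 20·27.5 − 18.5·0 = 550.0000; (r_i+r_j)·cross = 38.5·550.0000 = 21175.0000
edge 2: (18.5,27.5)→(12,35.5)  cross = 18.5·35.5 − 12·27.5 = 326.7500; (r_i+r_j)·cross = 30.5·326.7500 = 9965.8750
edge 3: (12,35.5)→(2,36.5)  cross = 12·36.5 − 2·35.5 = 367.0000; (r_i+r_j)·cross = 14·367.0000 = 5138.0000
Σcross = 513.7500 → A = |Σcross|/2 = 256.8750 mm²
Σ(r_i+r_j)·cross = 20218.8750 → first moment M = |Σ|/6 = 3369.8125
R_c = M/A = 3369.8125/256.8750 = 13.1185 mm
θ = 119° = 2.076942 rad
V = θ·R_c·A = 2.076942·13.1185·256.8750 = 6998.904 mm³

Volume = 6998.904 mm³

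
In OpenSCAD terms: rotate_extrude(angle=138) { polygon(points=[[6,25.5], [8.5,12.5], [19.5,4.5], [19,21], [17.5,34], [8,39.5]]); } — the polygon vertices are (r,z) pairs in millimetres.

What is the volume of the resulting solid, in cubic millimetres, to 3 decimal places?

Profile (r,z), 6 vertices: (6,25.5) (8.5,12.5) (19.5,4.5) (19,21) (17.5,34) (8,39.5)
edge 0: (6,25.5)→(8.5,12.5)  cross = 6·12.5 − 8.5·25.5 = -141.7500; (r_i+r_j)·cross = 14.5·-141.7500 = -2055.3750
edge 1: (8.5,12.5)→(19.5,4.5)  cross = 8.5·4.5 − 19.5·12.5 = -205.5000; (r_i+r_j)·cross = 28·-205.5000 = -5754.0000
edge 2: (19.5,4.5)→(19,21)  cross = 19.5·21 − 19·4.5 = 324.0000; (r_i+r_j)·cross = 38.5·324.0000 = 12474.0000
edge 3: (19,21)→(17.5,34)  cross = 19·34 − 17.5·21 = 278.5000; (r_i+r_j)·cross = 36.5·278.5000 = 10165.2500
edge 4: (17.5,34)→(8,39.5)  cross = 17.5·39.5 − 8·34 = 419.2500; (r_i+r_j)·cross = 25.5·419.2500 = 10690.8750
edge 5: (8,39.5)→(6,25.5)  cross = 8·25.5 − 6·39.5 = -33.0000; (r_i+r_j)·cross = 14·-33.0000 = -462.0000
Σcross = 641.5000 → A = |Σcross|/2 = 320.7500 mm²
Σ(r_i+r_j)·cross = 25058.7500 → first moment M = |Σ|/6 = 4176.4583
R_c = M/A = 4176.4583/320.7500 = 13.0209 mm
θ = 138° = 2.408554 rad
V = θ·R_c·A = 2.408554·13.0209·320.7500 = 10059.227 mm³

Volume = 10059.227 mm³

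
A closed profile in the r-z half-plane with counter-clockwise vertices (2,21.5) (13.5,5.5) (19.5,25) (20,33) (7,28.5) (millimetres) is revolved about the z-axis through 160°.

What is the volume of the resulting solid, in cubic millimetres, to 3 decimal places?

Volume = 8811.644 mm³

Profile (r,z), 5 vertices: (2,21.5) (13.5,5.5) (19.5,25) (20,33) (7,28.5)
edge 0: (2,21.5)→(13.5,5.5)  cross = 2·5.5 − 13.5·21.5 = -279.2500; (r_i+r_j)·cross = 15.5·-279.2500 = -4328.3750
edge 1: (13.5,5.5)→(19.5,25)  cross = 13.5·25 − 19.5·5.5 = 230.2500; (r_i+r_j)·cross = 33·230.2500 = 7598.2500
edge 2: (19.5,25)→(20,33)  cross = 19.5·33 − 20·25 = 143.5000; (r_i+r_j)·cross = 39.5·143.5000 = 5668.2500
edge 3: (20,33)→(7,28.5)  cross = 20·28.5 − 7·33 = 339.0000; (r_i+r_j)·cross = 27·339.0000 = 9153.0000
edge 4: (7,28.5)→(2,21.5)  cross = 7·21.5 − 2·28.5 = 93.5000; (r_i+r_j)·cross = 9·93.5000 = 841.5000
Σcross = 527.0000 → A = |Σcross|/2 = 263.5000 mm²
Σ(r_i+r_j)·cross = 18932.6250 → first moment M = |Σ|/6 = 3155.4375
R_c = M/A = 3155.4375/263.5000 = 11.9751 mm
θ = 160° = 2.792527 rad
V = θ·R_c·A = 2.792527·11.9751·263.5000 = 8811.644 mm³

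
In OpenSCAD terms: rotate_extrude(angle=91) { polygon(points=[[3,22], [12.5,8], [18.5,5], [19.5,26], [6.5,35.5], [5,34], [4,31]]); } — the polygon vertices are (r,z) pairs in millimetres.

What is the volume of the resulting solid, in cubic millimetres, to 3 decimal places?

Volume = 5895.781 mm³

Profile (r,z), 7 vertices: (3,22) (12.5,8) (18.5,5) (19.5,26) (6.5,35.5) (5,34) (4,31)
edge 0: (3,22)→(12.5,8)  cross = 3·8 − 12.5·22 = -251.0000; (r_i+r_j)·cross = 15.5·-251.0000 = -3890.5000
edge 1: (12.5,8)→(18.5,5)  cross = 12.5·5 − 18.5·8 = -85.5000; (r_i+r_j)·cross = 31·-85.5000 = -2650.5000
edge 2: (18.5,5)→(19.5,26)  cross = 18.5·26 − 19.5·5 = 383.5000; (r_i+r_j)·cross = 38·383.5000 = 14573.0000
edge 3: (19.5,26)→(6.5,35.5)  cross = 19.5·35.5 − 6.5·26 = 523.2500; (r_i+r_j)·cross = 26·523.2500 = 13604.5000
edge 4: (6.5,35.5)→(5,34)  cross = 6.5·34 − 5·35.5 = 43.5000; (r_i+r_j)·cross = 11.5·43.5000 = 500.2500
edge 5: (5,34)→(4,31)  cross = 5·31 − 4·34 = 19.0000; (r_i+r_j)·cross = 9·19.0000 = 171.0000
edge 6: (4,31)→(3,22)  cross = 4·22 − 3·31 = -5.0000; (r_i+r_j)·cross = 7·-5.0000 = -35.0000
Σcross = 627.7500 → A = |Σcross|/2 = 313.8750 mm²
Σ(r_i+r_j)·cross = 22272.7500 → first moment M = |Σ|/6 = 3712.1250
R_c = M/A = 3712.1250/313.8750 = 11.8268 mm
θ = 91° = 1.588250 rad
V = θ·R_c·A = 1.588250·11.8268·313.8750 = 5895.781 mm³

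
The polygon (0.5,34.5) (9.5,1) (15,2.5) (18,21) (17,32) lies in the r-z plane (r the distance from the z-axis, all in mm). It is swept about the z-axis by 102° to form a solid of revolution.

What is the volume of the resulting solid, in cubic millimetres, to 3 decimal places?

Volume = 6972.776 mm³

Profile (r,z), 5 vertices: (0.5,34.5) (9.5,1) (15,2.5) (18,21) (17,32)
edge 0: (0.5,34.5)→(9.5,1)  cross = 0.5·1 − 9.5·34.5 = -327.2500; (r_i+r_j)·cross = 10·-327.2500 = -3272.5000
edge 1: (9.5,1)→(15,2.5)  cross = 9.5·2.5 − 15·1 = 8.7500; (r_i+r_j)·cross = 24.5·8.7500 = 214.3750
edge 2: (15,2.5)→(18,21)  cross = 15·21 − 18·2.5 = 270.0000; (r_i+r_j)·cross = 33·270.0000 = 8910.0000
edge 3: (18,21)→(17,32)  cross = 18·32 − 17·21 = 219.0000; (r_i+r_j)·cross = 35·219.0000 = 7665.0000
edge 4: (17,32)→(0.5,34.5)  cross = 17·34.5 − 0.5·32 = 570.5000; (r_i+r_j)·cross = 17.5·570.5000 = 9983.7500
Σcross = 741.0000 → A = |Σcross|/2 = 370.5000 mm²
Σ(r_i+r_j)·cross = 23500.6250 → first moment M = |Σ|/6 = 3916.7708
R_c = M/A = 3916.7708/370.5000 = 10.5716 mm
θ = 102° = 1.780236 rad
V = θ·R_c·A = 1.780236·10.5716·370.5000 = 6972.776 mm³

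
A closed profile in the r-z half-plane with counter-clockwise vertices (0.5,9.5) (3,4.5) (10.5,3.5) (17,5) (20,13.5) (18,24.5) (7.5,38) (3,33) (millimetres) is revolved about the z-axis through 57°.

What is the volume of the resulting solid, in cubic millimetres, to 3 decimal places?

Volume = 4575.777 mm³

Profile (r,z), 8 vertices: (0.5,9.5) (3,4.5) (10.5,3.5) (17,5) (20,13.5) (18,24.5) (7.5,38) (3,33)
edge 0: (0.5,9.5)→(3,4.5)  cross = 0.5·4.5 − 3·9.5 = -26.2500; (r_i+r_j)·cross = 3.5·-26.2500 = -91.8750
edge 1: (3,4.5)→(10.5,3.5)  cross = 3·3.5 − 10.5·4.5 = -36.7500; (r_i+r_j)·cross = 13.5·-36.7500 = -496.1250
edge 2: (10.5,3.5)→(17,5)  cross = 10.5·5 − 17·3.5 = -7.0000; (r_i+r_j)·cross = 27.5·-7.0000 = -192.5000
edge 3: (17,5)→(20,13.5)  cross = 17·13.5 − 20·5 = 129.5000; (r_i+r_j)·cross = 37·129.5000 = 4791.5000
edge 4: (20,13.5)→(18,24.5)  cross = 20·24.5 − 18·13.5 = 247.0000; (r_i+r_j)·cross = 38·247.0000 = 9386.0000
edge 5: (18,24.5)→(7.5,38)  cross = 18·38 − 7.5·24.5 = 500.2500; (r_i+r_j)·cross = 25.5·500.2500 = 12756.3750
edge 6: (7.5,38)→(3,33)  cross = 7.5·33 − 3·38 = 133.5000; (r_i+r_j)·cross = 10.5·133.5000 = 1401.7500
edge 7: (3,33)→(0.5,9.5)  cross = 3·9.5 − 0.5·33 = 12.0000; (r_i+r_j)·cross = 3.5·12.0000 = 42.0000
Σcross = 952.2500 → A = |Σcross|/2 = 476.1250 mm²
Σ(r_i+r_j)·cross = 27597.1250 → first moment M = |Σ|/6 = 4599.5208
R_c = M/A = 4599.5208/476.1250 = 9.6603 mm
θ = 57° = 0.994838 rad
V = θ·R_c·A = 0.994838·9.6603·476.1250 = 4575.777 mm³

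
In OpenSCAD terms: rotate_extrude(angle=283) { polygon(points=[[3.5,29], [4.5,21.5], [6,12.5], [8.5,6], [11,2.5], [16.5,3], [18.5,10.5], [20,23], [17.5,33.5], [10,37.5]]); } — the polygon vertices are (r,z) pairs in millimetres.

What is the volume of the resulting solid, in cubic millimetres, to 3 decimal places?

Profile (r,z), 10 vertices: (3.5,29) (4.5,21.5) (6,12.5) (8.5,6) (11,2.5) (16.5,3) (18.5,10.5) (20,23) (17.5,33.5) (10,37.5)
edge 0: (3.5,29)→(4.5,21.5)  cross = 3.5·21.5 − 4.5·29 = -55.2500; (r_i+r_j)·cross = 8·-55.2500 = -442.0000
edge 1: (4.5,21.5)→(6,12.5)  cross = 4.5·12.5 − 6·21.5 = -72.7500; (r_i+r_j)·cross = 10.5·-72.7500 = -763.8750
edge 2: (6,12.5)→(8.5,6)  cross = 6·6 − 8.5·12.5 = -70.2500; (r_i+r_j)·cross = 14.5·-70.2500 = -1018.6250
edge 3: (8.5,6)→(11,2.5)  cross = 8.5·2.5 − 11·6 = -44.7500; (r_i+r_j)·cross = 19.5·-44.7500 = -872.6250
edge 4: (11,2.5)→(16.5,3)  cross = 11·3 − 16.5·2.5 = -8.2500; (r_i+r_j)·cross = 27.5·-8.2500 = -226.8750
edge 5: (16.5,3)→(18.5,10.5)  cross = 16.5·10.5 − 18.5·3 = 117.7500; (r_i+r_j)·cross = 35·117.7500 = 4121.2500
edge 6: (18.5,10.5)→(20,23)  cross = 18.5·23 − 20·10.5 = 215.5000; (r_i+r_j)·cross = 38.5·215.5000 = 8296.7500
edge 7: (20,23)→(17.5,33.5)  cross = 20·33.5 − 17.5·23 = 267.5000; (r_i+r_j)·cross = 37.5·267.5000 = 10031.2500
edge 8: (17.5,33.5)→(10,37.5)  cross = 17.5·37.5 − 10·33.5 = 321.2500; (r_i+r_j)·cross = 27.5·321.2500 = 8834.3750
edge 9: (10,37.5)→(3.5,29)  cross = 10·29 − 3.5·37.5 = 158.7500; (r_i+r_j)·cross = 13.5·158.7500 = 2143.1250
Σcross = 829.5000 → A = |Σcross|/2 = 414.7500 mm²
Σ(r_i+r_j)·cross = 30102.7500 → first moment M = |Σ|/6 = 5017.1250
R_c = M/A = 5017.1250/414.7500 = 12.0967 mm
θ = 283° = 4.939282 rad
V = θ·R_c·A = 4.939282·12.0967·414.7500 = 24780.994 mm³

Volume = 24780.994 mm³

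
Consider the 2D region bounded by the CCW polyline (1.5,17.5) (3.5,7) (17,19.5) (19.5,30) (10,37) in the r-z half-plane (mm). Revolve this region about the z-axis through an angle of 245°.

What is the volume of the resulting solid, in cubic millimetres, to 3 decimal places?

Volume = 12293.841 mm³

Profile (r,z), 5 vertices: (1.5,17.5) (3.5,7) (17,19.5) (19.5,30) (10,37)
edge 0: (1.5,17.5)→(3.5,7)  cross = 1.5·7 − 3.5·17.5 = -50.7500; (r_i+r_j)·cross = 5·-50.7500 = -253.7500
edge 1: (3.5,7)→(17,19.5)  cross = 3.5·19.5 − 17·7 = -50.7500; (r_i+r_j)·cross = 20.5·-50.7500 = -1040.3750
edge 2: (17,19.5)→(19.5,30)  cross = 17·30 − 19.5·19.5 = 129.7500; (r_i+r_j)·cross = 36.5·129.7500 = 4735.8750
edge 3: (19.5,30)→(10,37)  cross = 19.5·37 − 10·30 = 421.5000; (r_i+r_j)·cross = 29.5·421.5000 = 12434.2500
edge 4: (10,37)→(1.5,17.5)  cross = 10·17.5 − 1.5·37 = 119.5000; (r_i+r_j)·cross = 11.5·119.5000 = 1374.2500
Σcross = 569.2500 → A = |Σcross|/2 = 284.6250 mm²
Σ(r_i+r_j)·cross = 17250.2500 → first moment M = |Σ|/6 = 2875.0417
R_c = M/A = 2875.0417/284.6250 = 10.1012 mm
θ = 245° = 4.276057 rad
V = θ·R_c·A = 4.276057·10.1012·284.6250 = 12293.841 mm³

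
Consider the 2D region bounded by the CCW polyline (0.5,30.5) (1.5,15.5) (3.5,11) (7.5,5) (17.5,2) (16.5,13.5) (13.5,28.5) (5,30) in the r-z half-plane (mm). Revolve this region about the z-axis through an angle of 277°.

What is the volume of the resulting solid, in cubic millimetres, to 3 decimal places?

Volume = 14802.422 mm³

Profile (r,z), 8 vertices: (0.5,30.5) (1.5,15.5) (3.5,11) (7.5,5) (17.5,2) (16.5,13.5) (13.5,28.5) (5,30)
edge 0: (0.5,30.5)→(1.5,15.5)  cross = 0.5·15.5 − 1.5·30.5 = -38.0000; (r_i+r_j)·cross = 2·-38.0000 = -76.0000
edge 1: (1.5,15.5)→(3.5,11)  cross = 1.5·11 − 3.5·15.5 = -37.7500; (r_i+r_j)·cross = 5·-37.7500 = -188.7500
edge 2: (3.5,11)→(7.5,5)  cross = 3.5·5 − 7.5·11 = -65.0000; (r_i+r_j)·cross = 11·-65.0000 = -715.0000
edge 3: (7.5,5)→(17.5,2)  cross = 7.5·2 − 17.5·5 = -72.5000; (r_i+r_j)·cross = 25·-72.5000 = -1812.5000
edge 4: (17.5,2)→(16.5,13.5)  cross = 17.5·13.5 − 16.5·2 = 203.2500; (r_i+r_j)·cross = 34·203.2500 = 6910.5000
edge 5: (16.5,13.5)→(13.5,28.5)  cross = 16.5·28.5 − 13.5·13.5 = 288.0000; (r_i+r_j)·cross = 30·288.0000 = 8640.0000
edge 6: (13.5,28.5)→(5,30)  cross = 13.5·30 − 5·28.5 = 262.5000; (r_i+r_j)·cross = 18.5·262.5000 = 4856.2500
edge 7: (5,30)→(0.5,30.5)  cross = 5·30.5 − 0.5·30 = 137.5000; (r_i+r_j)·cross = 5.5·137.5000 = 756.2500
Σcross = 678.0000 → A = |Σcross|/2 = 339.0000 mm²
Σ(r_i+r_j)·cross = 18370.7500 → first moment M = |Σ|/6 = 3061.7917
R_c = M/A = 3061.7917/339.0000 = 9.0318 mm
θ = 277° = 4.834562 rad
V = θ·R_c·A = 4.834562·9.0318·339.0000 = 14802.422 mm³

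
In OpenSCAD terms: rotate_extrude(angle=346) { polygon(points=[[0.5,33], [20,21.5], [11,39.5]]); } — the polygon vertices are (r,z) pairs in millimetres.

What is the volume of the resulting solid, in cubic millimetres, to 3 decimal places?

Profile (r,z), 3 vertices: (0.5,33) (20,21.5) (11,39.5)
edge 0: (0.5,33)→(20,21.5)  cross = 0.5·21.5 − 20·33 = -649.2500; (r_i+r_j)·cross = 20.5·-649.2500 = -13309.6250
edge 1: (20,21.5)→(11,39.5)  cross = 20·39.5 − 11·21.5 = 553.5000; (r_i+r_j)·cross = 31·553.5000 = 17158.5000
edge 2: (11,39.5)→(0.5,33)  cross = 11·33 − 0.5·39.5 = 343.2500; (r_i+r_j)·cross = 11.5·343.2500 = 3947.3750
Σcross = 247.5000 → A = |Σcross|/2 = 123.7500 mm²
Σ(r_i+r_j)·cross = 7796.2500 → first moment M = |Σ|/6 = 1299.3750
R_c = M/A = 1299.3750/123.7500 = 10.5000 mm
θ = 346° = 6.038839 rad
V = θ·R_c·A = 6.038839·10.5000·123.7500 = 7846.717 mm³

Volume = 7846.717 mm³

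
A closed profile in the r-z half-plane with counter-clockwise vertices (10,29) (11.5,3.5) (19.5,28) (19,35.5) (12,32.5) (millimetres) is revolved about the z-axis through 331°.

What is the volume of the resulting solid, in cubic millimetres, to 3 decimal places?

Profile (r,z), 5 vertices: (10,29) (11.5,3.5) (19.5,28) (19,35.5) (12,32.5)
edge 0: (10,29)→(11.5,3.5)  cross = 10·3.5 − 11.5·29 = -298.5000; (r_i+r_j)·cross = 21.5·-298.5000 = -6417.7500
edge 1: (11.5,3.5)→(19.5,28)  cross = 11.5·28 − 19.5·3.5 = 253.7500; (r_i+r_j)·cross = 31·253.7500 = 7866.2500
edge 2: (19.5,28)→(19,35.5)  cross = 19.5·35.5 − 19·28 = 160.2500; (r_i+r_j)·cross = 38.5·160.2500 = 6169.6250
edge 3: (19,35.5)→(12,32.5)  cross = 19·32.5 − 12·35.5 = 191.5000; (r_i+r_j)·cross = 31·191.5000 = 5936.5000
edge 4: (12,32.5)→(10,29)  cross = 12·29 − 10·32.5 = 23.0000; (r_i+r_j)·cross = 22·23.0000 = 506.0000
Σcross = 330.0000 → A = |Σcross|/2 = 165.0000 mm²
Σ(r_i+r_j)·cross = 14060.6250 → first moment M = |Σ|/6 = 2343.4375
R_c = M/A = 2343.4375/165.0000 = 14.2027 mm
θ = 331° = 5.777040 rad
V = θ·R_c·A = 5.777040·14.2027·165.0000 = 13538.132 mm³

Volume = 13538.132 mm³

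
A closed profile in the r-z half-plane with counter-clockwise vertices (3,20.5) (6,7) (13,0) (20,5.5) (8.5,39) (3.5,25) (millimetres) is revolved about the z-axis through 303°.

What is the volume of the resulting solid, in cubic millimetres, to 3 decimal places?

Volume = 18950.794 mm³

Profile (r,z), 6 vertices: (3,20.5) (6,7) (13,0) (20,5.5) (8.5,39) (3.5,25)
edge 0: (3,20.5)→(6,7)  cross = 3·7 − 6·20.5 = -102.0000; (r_i+r_j)·cross = 9·-102.0000 = -918.0000
edge 1: (6,7)→(13,0)  cross = 6·0 − 13·7 = -91.0000; (r_i+r_j)·cross = 19·-91.0000 = -1729.0000
edge 2: (13,0)→(20,5.5)  cross = 13·5.5 − 20·0 = 71.5000; (r_i+r_j)·cross = 33·71.5000 = 2359.5000
edge 3: (20,5.5)→(8.5,39)  cross = 20·39 − 8.5·5.5 = 733.2500; (r_i+r_j)·cross = 28.5·733.2500 = 20897.6250
edge 4: (8.5,39)→(3.5,25)  cross = 8.5·25 − 3.5·39 = 76.0000; (r_i+r_j)·cross = 12·76.0000 = 912.0000
edge 5: (3.5,25)→(3,20.5)  cross = 3.5·20.5 − 3·25 = -3.2500; (r_i+r_j)·cross = 6.5·-3.2500 = -21.1250
Σcross = 684.5000 → A = |Σcross|/2 = 342.2500 mm²
Σ(r_i+r_j)·cross = 21501.0000 → first moment M = |Σ|/6 = 3583.5000
R_c = M/A = 3583.5000/342.2500 = 10.4704 mm
θ = 303° = 5.288348 rad
V = θ·R_c·A = 5.288348·10.4704·342.2500 = 18950.794 mm³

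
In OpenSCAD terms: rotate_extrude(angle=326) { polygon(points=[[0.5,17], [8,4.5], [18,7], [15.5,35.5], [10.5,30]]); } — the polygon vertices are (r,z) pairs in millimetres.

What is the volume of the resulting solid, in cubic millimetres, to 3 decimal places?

Volume = 19138.382 mm³

Profile (r,z), 5 vertices: (0.5,17) (8,4.5) (18,7) (15.5,35.5) (10.5,30)
edge 0: (0.5,17)→(8,4.5)  cross = 0.5·4.5 − 8·17 = -133.7500; (r_i+r_j)·cross = 8.5·-133.7500 = -1136.8750
edge 1: (8,4.5)→(18,7)  cross = 8·7 − 18·4.5 = -25.0000; (r_i+r_j)·cross = 26·-25.0000 = -650.0000
edge 2: (18,7)→(15.5,35.5)  cross = 18·35.5 − 15.5·7 = 530.5000; (r_i+r_j)·cross = 33.5·530.5000 = 17771.7500
edge 3: (15.5,35.5)→(10.5,30)  cross = 15.5·30 − 10.5·35.5 = 92.2500; (r_i+r_j)·cross = 26·92.2500 = 2398.5000
edge 4: (10.5,30)→(0.5,17)  cross = 10.5·17 − 0.5·30 = 163.5000; (r_i+r_j)·cross = 11·163.5000 = 1798.5000
Σcross = 627.5000 → A = |Σcross|/2 = 313.7500 mm²
Σ(r_i+r_j)·cross = 20181.8750 → first moment M = |Σ|/6 = 3363.6458
R_c = M/A = 3363.6458/313.7500 = 10.7208 mm
θ = 326° = 5.689773 rad
V = θ·R_c·A = 5.689773·10.7208·313.7500 = 19138.382 mm³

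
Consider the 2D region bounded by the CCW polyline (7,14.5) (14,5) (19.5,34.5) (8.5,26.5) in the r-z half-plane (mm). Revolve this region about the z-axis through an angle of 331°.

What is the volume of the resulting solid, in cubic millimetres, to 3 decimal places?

Volume = 14133.889 mm³

Profile (r,z), 4 vertices: (7,14.5) (14,5) (19.5,34.5) (8.5,26.5)
edge 0: (7,14.5)→(14,5)  cross = 7·5 − 14·14.5 = -168.0000; (r_i+r_j)·cross = 21·-168.0000 = -3528.0000
edge 1: (14,5)→(19.5,34.5)  cross = 14·34.5 − 19.5·5 = 385.5000; (r_i+r_j)·cross = 33.5·385.5000 = 12914.2500
edge 2: (19.5,34.5)→(8.5,26.5)  cross = 19.5·26.5 − 8.5·34.5 = 223.5000; (r_i+r_j)·cross = 28·223.5000 = 6258.0000
edge 3: (8.5,26.5)→(7,14.5)  cross = 8.5·14.5 − 7·26.5 = -62.2500; (r_i+r_j)·cross = 15.5·-62.2500 = -964.8750
Σcross = 378.7500 → A = |Σcross|/2 = 189.3750 mm²
Σ(r_i+r_j)·cross = 14679.3750 → first moment M = |Σ|/6 = 2446.5625
R_c = M/A = 2446.5625/189.3750 = 12.9191 mm
θ = 331° = 5.777040 rad
V = θ·R_c·A = 5.777040·12.9191·189.3750 = 14133.889 mm³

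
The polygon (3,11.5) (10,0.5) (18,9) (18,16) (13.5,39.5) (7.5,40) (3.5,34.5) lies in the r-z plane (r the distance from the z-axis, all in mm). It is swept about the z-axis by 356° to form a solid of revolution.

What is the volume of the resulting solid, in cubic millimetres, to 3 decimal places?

Profile (r,z), 7 vertices: (3,11.5) (10,0.5) (18,9) (18,16) (13.5,39.5) (7.5,40) (3.5,34.5)
edge 0: (3,11.5)→(10,0.5)  cross = 3·0.5 − 10·11.5 = -113.5000; (r_i+r_j)·cross = 13·-113.5000 = -1475.5000
edge 1: (10,0.5)→(18,9)  cross = 10·9 − 18·0.5 = 81.0000; (r_i+r_j)·cross = 28·81.0000 = 2268.0000
edge 2: (18,9)→(18,16)  cross = 18·16 − 18·9 = 126.0000; (r_i+r_j)·cross = 36·126.0000 = 4536.0000
edge 3: (18,16)→(13.5,39.5)  cross = 18·39.5 − 13.5·16 = 495.0000; (r_i+r_j)·cross = 31.5·495.0000 = 15592.5000
edge 4: (13.5,39.5)→(7.5,40)  cross = 13.5·40 − 7.5·39.5 = 243.7500; (r_i+r_j)·cross = 21·243.7500 = 5118.7500
edge 5: (7.5,40)→(3.5,34.5)  cross = 7.5·34.5 − 3.5·40 = 118.7500; (r_i+r_j)·cross = 11·118.7500 = 1306.2500
edge 6: (3.5,34.5)→(3,11.5)  cross = 3.5·11.5 − 3·34.5 = -63.2500; (r_i+r_j)·cross = 6.5·-63.2500 = -411.1250
Σcross = 887.7500 → A = |Σcross|/2 = 443.8750 mm²
Σ(r_i+r_j)·cross = 26934.8750 → first moment M = |Σ|/6 = 4489.1458
R_c = M/A = 4489.1458/443.8750 = 10.1135 mm
θ = 356° = 6.213372 rad
V = θ·R_c·A = 6.213372·10.1135·443.8750 = 27892.734 mm³

Volume = 27892.734 mm³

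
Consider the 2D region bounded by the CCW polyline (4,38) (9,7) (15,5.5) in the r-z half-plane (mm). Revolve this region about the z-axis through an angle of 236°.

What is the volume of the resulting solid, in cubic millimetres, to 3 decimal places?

Profile (r,z), 3 vertices: (4,38) (9,7) (15,5.5)
edge 0: (4,38)→(9,7)  cross = 4·7 − 9·38 = -314.0000; (r_i+r_j)·cross = 13·-314.0000 = -4082.0000
edge 1: (9,7)→(15,5.5)  cross = 9·5.5 − 15·7 = -55.5000; (r_i+r_j)·cross = 24·-55.5000 = -1332.0000
edge 2: (15,5.5)→(4,38)  cross = 15·38 − 4·5.5 = 548.0000; (r_i+r_j)·cross = 19·548.0000 = 10412.0000
Σcross = 178.5000 → A = |Σcross|/2 = 89.2500 mm²
Σ(r_i+r_j)·cross = 4998.0000 → first moment M = |Σ|/6 = 833.0000
R_c = M/A = 833.0000/89.2500 = 9.3333 mm
θ = 236° = 4.118977 rad
V = θ·R_c·A = 4.118977·9.3333·89.2500 = 3431.108 mm³

Volume = 3431.108 mm³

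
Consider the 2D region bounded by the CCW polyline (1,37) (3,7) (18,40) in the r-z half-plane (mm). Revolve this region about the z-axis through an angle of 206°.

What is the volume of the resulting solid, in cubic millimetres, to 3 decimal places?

Volume = 6802.456 mm³

Profile (r,z), 3 vertices: (1,37) (3,7) (18,40)
edge 0: (1,37)→(3,7)  cross = 1·7 − 3·37 = -104.0000; (r_i+r_j)·cross = 4·-104.0000 = -416.0000
edge 1: (3,7)→(18,40)  cross = 3·40 − 18·7 = -6.0000; (r_i+r_j)·cross = 21·-6.0000 = -126.0000
edge 2: (18,40)→(1,37)  cross = 18·37 − 1·40 = 626.0000; (r_i+r_j)·cross = 19·626.0000 = 11894.0000
Σcross = 516.0000 → A = |Σcross|/2 = 258.0000 mm²
Σ(r_i+r_j)·cross = 11352.0000 → first moment M = |Σ|/6 = 1892.0000
R_c = M/A = 1892.0000/258.0000 = 7.3333 mm
θ = 206° = 3.595378 rad
V = θ·R_c·A = 3.595378·7.3333·258.0000 = 6802.456 mm³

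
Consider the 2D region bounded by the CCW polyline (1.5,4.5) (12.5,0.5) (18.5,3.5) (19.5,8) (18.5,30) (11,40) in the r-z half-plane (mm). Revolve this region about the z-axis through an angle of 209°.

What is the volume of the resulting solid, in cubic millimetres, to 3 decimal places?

Volume = 19389.400 mm³

Profile (r,z), 6 vertices: (1.5,4.5) (12.5,0.5) (18.5,3.5) (19.5,8) (18.5,30) (11,40)
edge 0: (1.5,4.5)→(12.5,0.5)  cross = 1.5·0.5 − 12.5·4.5 = -55.5000; (r_i+r_j)·cross = 14·-55.5000 = -777.0000
edge 1: (12.5,0.5)→(18.5,3.5)  cross = 12.5·3.5 − 18.5·0.5 = 34.5000; (r_i+r_j)·cross = 31·34.5000 = 1069.5000
edge 2: (18.5,3.5)→(19.5,8)  cross = 18.5·8 − 19.5·3.5 = 79.7500; (r_i+r_j)·cross = 38·79.7500 = 3030.5000
edge 3: (19.5,8)→(18.5,30)  cross = 19.5·30 − 18.5·8 = 437.0000; (r_i+r_j)·cross = 38·437.0000 = 16606.0000
edge 4: (18.5,30)→(11,40)  cross = 18.5·40 − 11·30 = 410.0000; (r_i+r_j)·cross = 29.5·410.0000 = 12095.0000
edge 5: (11,40)→(1.5,4.5)  cross = 11·4.5 − 1.5·40 = -10.5000; (r_i+r_j)·cross = 12.5·-10.5000 = -131.2500
Σcross = 895.2500 → A = |Σcross|/2 = 447.6250 mm²
Σ(r_i+r_j)·cross = 31892.7500 → first moment M = |Σ|/6 = 5315.4583
R_c = M/A = 5315.4583/447.6250 = 11.8748 mm
θ = 209° = 3.647738 rad
V = θ·R_c·A = 3.647738·11.8748·447.6250 = 19389.400 mm³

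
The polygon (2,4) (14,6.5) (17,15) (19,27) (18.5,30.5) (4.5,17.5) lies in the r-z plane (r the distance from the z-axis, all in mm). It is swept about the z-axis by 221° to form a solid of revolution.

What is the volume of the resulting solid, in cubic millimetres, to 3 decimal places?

Profile (r,z), 6 vertices: (2,4) (14,6.5) (17,15) (19,27) (18.5,30.5) (4.5,17.5)
edge 0: (2,4)→(14,6.5)  cross = 2·6.5 − 14·4 = -43.0000; (r_i+r_j)·cross = 16·-43.0000 = -688.0000
edge 1: (14,6.5)→(17,15)  cross = 14·15 − 17·6.5 = 99.5000; (r_i+r_j)·cross = 31·99.5000 = 3084.5000
edge 2: (17,15)→(19,27)  cross = 17·27 − 19·15 = 174.0000; (r_i+r_j)·cross = 36·174.0000 = 6264.0000
edge 3: (19,27)→(18.5,30.5)  cross = 19·30.5 − 18.5·27 = 80.0000; (r_i+r_j)·cross = 37.5·80.0000 = 3000.0000
edge 4: (18.5,30.5)→(4.5,17.5)  cross = 18.5·17.5 − 4.5·30.5 = 186.5000; (r_i+r_j)·cross = 23·186.5000 = 4289.5000
edge 5: (4.5,17.5)→(2,4)  cross = 4.5·4 − 2·17.5 = -17.0000; (r_i+r_j)·cross = 6.5·-17.0000 = -110.5000
Σcross = 480.0000 → A = |Σcross|/2 = 240.0000 mm²
Σ(r_i+r_j)·cross = 15839.5000 → first moment M = |Σ|/6 = 2639.9167
R_c = M/A = 2639.9167/240.0000 = 10.9997 mm
θ = 221° = 3.857178 rad
V = θ·R_c·A = 3.857178·10.9997·240.0000 = 10182.628 mm³

Volume = 10182.628 mm³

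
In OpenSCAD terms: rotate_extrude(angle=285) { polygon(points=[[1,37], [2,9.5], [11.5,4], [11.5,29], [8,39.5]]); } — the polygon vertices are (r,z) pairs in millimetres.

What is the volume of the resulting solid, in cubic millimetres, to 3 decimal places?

Volume = 9695.108 mm³

Profile (r,z), 5 vertices: (1,37) (2,9.5) (11.5,4) (11.5,29) (8,39.5)
edge 0: (1,37)→(2,9.5)  cross = 1·9.5 − 2·37 = -64.5000; (r_i+r_j)·cross = 3·-64.5000 = -193.5000
edge 1: (2,9.5)→(11.5,4)  cross = 2·4 − 11.5·9.5 = -101.2500; (r_i+r_j)·cross = 13.5·-101.2500 = -1366.8750
edge 2: (11.5,4)→(11.5,29)  cross = 11.5·29 − 11.5·4 = 287.5000; (r_i+r_j)·cross = 23·287.5000 = 6612.5000
edge 3: (11.5,29)→(8,39.5)  cross = 11.5·39.5 − 8·29 = 222.2500; (r_i+r_j)·cross = 19.5·222.2500 = 4333.8750
edge 4: (8,39.5)→(1,37)  cross = 8·37 − 1·39.5 = 256.5000; (r_i+r_j)·cross = 9·256.5000 = 2308.5000
Σcross = 600.5000 → A = |Σcross|/2 = 300.2500 mm²
Σ(r_i+r_j)·cross = 11694.5000 → first moment M = |Σ|/6 = 1949.0833
R_c = M/A = 1949.0833/300.2500 = 6.4915 mm
θ = 285° = 4.974188 rad
V = θ·R_c·A = 4.974188·6.4915·300.2500 = 9695.108 mm³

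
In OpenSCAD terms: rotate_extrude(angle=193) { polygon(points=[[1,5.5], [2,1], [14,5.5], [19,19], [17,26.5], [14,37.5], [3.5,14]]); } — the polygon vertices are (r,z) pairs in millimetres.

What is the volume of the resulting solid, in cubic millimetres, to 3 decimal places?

Volume = 11883.876 mm³

Profile (r,z), 7 vertices: (1,5.5) (2,1) (14,5.5) (19,19) (17,26.5) (14,37.5) (3.5,14)
edge 0: (1,5.5)→(2,1)  cross = 1·1 − 2·5.5 = -10.0000; (r_i+r_j)·cross = 3·-10.0000 = -30.0000
edge 1: (2,1)→(14,5.5)  cross = 2·5.5 − 14·1 = -3.0000; (r_i+r_j)·cross = 16·-3.0000 = -48.0000
edge 2: (14,5.5)→(19,19)  cross = 14·19 − 19·5.5 = 161.5000; (r_i+r_j)·cross = 33·161.5000 = 5329.5000
edge 3: (19,19)→(17,26.5)  cross = 19·26.5 − 17·19 = 180.5000; (r_i+r_j)·cross = 36·180.5000 = 6498.0000
edge 4: (17,26.5)→(14,37.5)  cross = 17·37.5 − 14·26.5 = 266.5000; (r_i+r_j)·cross = 31·266.5000 = 8261.5000
edge 5: (14,37.5)→(3.5,14)  cross = 14·14 − 3.5·37.5 = 64.7500; (r_i+r_j)·cross = 17.5·64.7500 = 1133.1250
edge 6: (3.5,14)→(1,5.5)  cross = 3.5·5.5 − 1·14 = 5.2500; (r_i+r_j)·cross = 4.5·5.2500 = 23.6250
Σcross = 665.5000 → A = |Σcross|/2 = 332.7500 mm²
Σ(r_i+r_j)·cross = 21167.7500 → first moment M = |Σ|/6 = 3527.9583
R_c = M/A = 3527.9583/332.7500 = 10.6024 mm
θ = 193° = 3.368485 rad
V = θ·R_c·A = 3.368485·10.6024·332.7500 = 11883.876 mm³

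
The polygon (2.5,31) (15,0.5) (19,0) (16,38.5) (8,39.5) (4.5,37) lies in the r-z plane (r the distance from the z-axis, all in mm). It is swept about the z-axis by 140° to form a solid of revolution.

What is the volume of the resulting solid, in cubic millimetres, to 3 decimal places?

Profile (r,z), 6 vertices: (2.5,31) (15,0.5) (19,0) (16,38.5) (8,39.5) (4.5,37)
edge 0: (2.5,31)→(15,0.5)  cross = 2.5·0.5 − 15·31 = -463.7500; (r_i+r_j)·cross = 17.5·-463.7500 = -8115.6250
edge 1: (15,0.5)→(19,0)  cross = 15·0 − 19·0.5 = -9.5000; (r_i+r_j)·cross = 34·-9.5000 = -323.0000
edge 2: (19,0)→(16,38.5)  cross = 19·38.5 − 16·0 = 731.5000; (r_i+r_j)·cross = 35·731.5000 = 25602.5000
edge 3: (16,38.5)→(8,39.5)  cross = 16·39.5 − 8·38.5 = 324.0000; (r_i+r_j)·cross = 24·324.0000 = 7776.0000
edge 4: (8,39.5)→(4.5,37)  cross = 8·37 − 4.5·39.5 = 118.2500; (r_i+r_j)·cross = 12.5·118.2500 = 1478.1250
edge 5: (4.5,37)→(2.5,31)  cross = 4.5·31 − 2.5·37 = 47.0000; (r_i+r_j)·cross = 7·47.0000 = 329.0000
Σcross = 747.5000 → A = |Σcross|/2 = 373.7500 mm²
Σ(r_i+r_j)·cross = 26747.0000 → first moment M = |Σ|/6 = 4457.8333
R_c = M/A = 4457.8333/373.7500 = 11.9273 mm
θ = 140° = 2.443461 rad
V = θ·R_c·A = 2.443461·11.9273·373.7500 = 10892.542 mm³

Volume = 10892.542 mm³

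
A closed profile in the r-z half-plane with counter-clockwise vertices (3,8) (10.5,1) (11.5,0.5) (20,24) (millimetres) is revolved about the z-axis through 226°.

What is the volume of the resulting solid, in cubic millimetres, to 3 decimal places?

Volume = 6029.740 mm³

Profile (r,z), 4 vertices: (3,8) (10.5,1) (11.5,0.5) (20,24)
edge 0: (3,8)→(10.5,1)  cross = 3·1 − 10.5·8 = -81.0000; (r_i+r_j)·cross = 13.5·-81.0000 = -1093.5000
edge 1: (10.5,1)→(11.5,0.5)  cross = 10.5·0.5 − 11.5·1 = -6.2500; (r_i+r_j)·cross = 22·-6.2500 = -137.5000
edge 2: (11.5,0.5)→(20,24)  cross = 11.5·24 − 20·0.5 = 266.0000; (r_i+r_j)·cross = 31.5·266.0000 = 8379.0000
edge 3: (20,24)→(3,8)  cross = 20·8 − 3·24 = 88.0000; (r_i+r_j)·cross = 23·88.0000 = 2024.0000
Σcross = 266.7500 → A = |Σcross|/2 = 133.3750 mm²
Σ(r_i+r_j)·cross = 9172.0000 → first moment M = |Σ|/6 = 1528.6667
R_c = M/A = 1528.6667/133.3750 = 11.4614 mm
θ = 226° = 3.944444 rad
V = θ·R_c·A = 3.944444·11.4614·133.3750 = 6029.740 mm³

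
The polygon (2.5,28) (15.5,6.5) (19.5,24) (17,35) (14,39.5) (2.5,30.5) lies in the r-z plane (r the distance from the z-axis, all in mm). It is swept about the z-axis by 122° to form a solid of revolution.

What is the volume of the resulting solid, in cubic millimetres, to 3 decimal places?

Profile (r,z), 6 vertices: (2.5,28) (15.5,6.5) (19.5,24) (17,35) (14,39.5) (2.5,30.5)
edge 0: (2.5,28)→(15.5,6.5)  cross = 2.5·6.5 − 15.5·28 = -417.7500; (r_i+r_j)·cross = 18·-417.7500 = -7519.5000
edge 1: (15.5,6.5)→(19.5,24)  cross = 15.5·24 − 19.5·6.5 = 245.2500; (r_i+r_j)·cross = 35·245.2500 = 8583.7500
edge 2: (19.5,24)→(17,35)  cross = 19.5·35 − 17·24 = 274.5000; (r_i+r_j)·cross = 36.5·274.5000 = 10019.2500
edge 3: (17,35)→(14,39.5)  cross = 17·39.5 − 14·35 = 181.5000; (r_i+r_j)·cross = 31·181.5000 = 5626.5000
edge 4: (14,39.5)→(2.5,30.5)  cross = 14·30.5 − 2.5·39.5 = 328.2500; (r_i+r_j)·cross = 16.5·328.2500 = 5416.1250
edge 5: (2.5,30.5)→(2.5,28)  cross = 2.5·28 − 2.5·30.5 = -6.2500; (r_i+r_j)·cross = 5·-6.2500 = -31.2500
Σcross = 605.5000 → A = |Σcross|/2 = 302.7500 mm²
Σ(r_i+r_j)·cross = 22094.8750 → first moment M = |Σ|/6 = 3682.4792
R_c = M/A = 3682.4792/302.7500 = 12.1634 mm
θ = 122° = 2.129302 rad
V = θ·R_c·A = 2.129302·12.1634·302.7500 = 7841.109 mm³

Volume = 7841.109 mm³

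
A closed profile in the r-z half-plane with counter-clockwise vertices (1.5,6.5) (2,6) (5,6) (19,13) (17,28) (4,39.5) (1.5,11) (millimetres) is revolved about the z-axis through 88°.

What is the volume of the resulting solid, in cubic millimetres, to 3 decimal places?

Volume = 5510.100 mm³

Profile (r,z), 7 vertices: (1.5,6.5) (2,6) (5,6) (19,13) (17,28) (4,39.5) (1.5,11)
edge 0: (1.5,6.5)→(2,6)  cross = 1.5·6 − 2·6.5 = -4.0000; (r_i+r_j)·cross = 3.5·-4.0000 = -14.0000
edge 1: (2,6)→(5,6)  cross = 2·6 − 5·6 = -18.0000; (r_i+r_j)·cross = 7·-18.0000 = -126.0000
edge 2: (5,6)→(19,13)  cross = 5·13 − 19·6 = -49.0000; (r_i+r_j)·cross = 24·-49.0000 = -1176.0000
edge 3: (19,13)→(17,28)  cross = 19·28 − 17·13 = 311.0000; (r_i+r_j)·cross = 36·311.0000 = 11196.0000
edge 4: (17,28)→(4,39.5)  cross = 17·39.5 − 4·28 = 559.5000; (r_i+r_j)·cross = 21·559.5000 = 11749.5000
edge 5: (4,39.5)→(1.5,11)  cross = 4·11 − 1.5·39.5 = -15.2500; (r_i+r_j)·cross = 5.5·-15.2500 = -83.8750
edge 6: (1.5,11)→(1.5,6.5)  cross = 1.5·6.5 − 1.5·11 = -6.7500; (r_i+r_j)·cross = 3·-6.7500 = -20.2500
Σcross = 777.5000 → A = |Σcross|/2 = 388.7500 mm²
Σ(r_i+r_j)·cross = 21525.3750 → first moment M = |Σ|/6 = 3587.5625
R_c = M/A = 3587.5625/388.7500 = 9.2285 mm
θ = 88° = 1.535890 rad
V = θ·R_c·A = 1.535890·9.2285·388.7500 = 5510.100 mm³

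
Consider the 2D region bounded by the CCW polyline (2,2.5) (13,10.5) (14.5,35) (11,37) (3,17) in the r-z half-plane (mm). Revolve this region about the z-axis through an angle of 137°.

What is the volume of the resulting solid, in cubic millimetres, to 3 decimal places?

Profile (r,z), 5 vertices: (2,2.5) (13,10.5) (14.5,35) (11,37) (3,17)
edge 0: (2,2.5)→(13,10.5)  cross = 2·10.5 − 13·2.5 = -11.5000; (r_i+r_j)·cross = 15·-11.5000 = -172.5000
edge 1: (13,10.5)→(14.5,35)  cross = 13·35 − 14.5·10.5 = 302.7500; (r_i+r_j)·cross = 27.5·302.7500 = 8325.6250
edge 2: (14.5,35)→(11,37)  cross = 14.5·37 − 11·35 = 151.5000; (r_i+r_j)·cross = 25.5·151.5000 = 3863.2500
edge 3: (11,37)→(3,17)  cross = 11·17 − 3·37 = 76.0000; (r_i+r_j)·cross = 14·76.0000 = 1064.0000
edge 4: (3,17)→(2,2.5)  cross = 3·2.5 − 2·17 = -26.5000; (r_i+r_j)·cross = 5·-26.5000 = -132.5000
Σcross = 492.2500 → A = |Σcross|/2 = 246.1250 mm²
Σ(r_i+r_j)·cross = 12947.8750 → first moment M = |Σ|/6 = 2157.9792
R_c = M/A = 2157.9792/246.1250 = 8.7678 mm
θ = 137° = 2.391101 rad
V = θ·R_c·A = 2.391101·8.7678·246.1250 = 5159.946 mm³

Volume = 5159.946 mm³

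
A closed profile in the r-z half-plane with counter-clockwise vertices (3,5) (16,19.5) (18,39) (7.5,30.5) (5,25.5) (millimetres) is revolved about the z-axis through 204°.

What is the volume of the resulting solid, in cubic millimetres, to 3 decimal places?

Volume = 9189.948 mm³

Profile (r,z), 5 vertices: (3,5) (16,19.5) (18,39) (7.5,30.5) (5,25.5)
edge 0: (3,5)→(16,19.5)  cross = 3·19.5 − 16·5 = -21.5000; (r_i+r_j)·cross = 19·-21.5000 = -408.5000
edge 1: (16,19.5)→(18,39)  cross = 16·39 − 18·19.5 = 273.0000; (r_i+r_j)·cross = 34·273.0000 = 9282.0000
edge 2: (18,39)→(7.5,30.5)  cross = 18·30.5 − 7.5·39 = 256.5000; (r_i+r_j)·cross = 25.5·256.5000 = 6540.7500
edge 3: (7.5,30.5)→(5,25.5)  cross = 7.5·25.5 − 5·30.5 = 38.7500; (r_i+r_j)·cross = 12.5·38.7500 = 484.3750
edge 4: (5,25.5)→(3,5)  cross = 5·5 − 3·25.5 = -51.5000; (r_i+r_j)·cross = 8·-51.5000 = -412.0000
Σcross = 495.2500 → A = |Σcross|/2 = 247.6250 mm²
Σ(r_i+r_j)·cross = 15486.6250 → first moment M = |Σ|/6 = 2581.1042
R_c = M/A = 2581.1042/247.6250 = 10.4234 mm
θ = 204° = 3.560472 rad
V = θ·R_c·A = 3.560472·10.4234·247.6250 = 9189.948 mm³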